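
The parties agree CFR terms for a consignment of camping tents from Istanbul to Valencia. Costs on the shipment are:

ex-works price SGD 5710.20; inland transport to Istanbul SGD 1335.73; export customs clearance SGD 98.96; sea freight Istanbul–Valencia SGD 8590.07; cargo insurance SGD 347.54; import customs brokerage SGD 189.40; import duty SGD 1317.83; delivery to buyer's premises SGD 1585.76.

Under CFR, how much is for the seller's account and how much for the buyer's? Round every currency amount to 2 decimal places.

Seller: SGD 15734.96; buyer: SGD 3440.53

CFR: the seller pays costs through ocean freight to the destination port, but not insurance.
Seller's account: goods 5710.20 + inland to port 1335.73 + export clearance 98.96 + freight 8590.07 = 15734.96
Buyer's account: insurance 347.54 + brokerage 189.40 + duty 1317.83 + delivery 1585.76 = 3440.53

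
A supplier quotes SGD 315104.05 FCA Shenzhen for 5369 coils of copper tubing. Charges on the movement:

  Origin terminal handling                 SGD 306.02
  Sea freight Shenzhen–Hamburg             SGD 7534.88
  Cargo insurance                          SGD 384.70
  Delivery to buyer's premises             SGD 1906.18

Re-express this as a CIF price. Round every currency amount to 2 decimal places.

CIF price: SGD 323329.65

Not relevant to the conversion: delivery — on the buyer under both terms; not part of either seller's price.
From FCA to CIF, the seller additionally bears: origin terminal, freight, insurance.
CIF price = 315104.05 + 306.02 + 7534.88 + 384.70 = 323329.65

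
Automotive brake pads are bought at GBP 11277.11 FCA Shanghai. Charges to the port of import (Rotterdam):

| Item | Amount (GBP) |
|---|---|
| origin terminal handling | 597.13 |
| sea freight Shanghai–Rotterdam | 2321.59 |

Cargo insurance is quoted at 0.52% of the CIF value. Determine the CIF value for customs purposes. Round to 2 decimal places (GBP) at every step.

Let C be the CIF value. C = FCA price + pre-shipment costs + freight + 0.52% × C
C − 0.52% × C = 11277.11 + 597.13 + 2321.59
0.9948 × C = 14195.83
C = 14195.83 / 0.9948 = 14270.03
Insurance premium = 0.52% × 14270.03 = 74.20

CIF value: GBP 14270.03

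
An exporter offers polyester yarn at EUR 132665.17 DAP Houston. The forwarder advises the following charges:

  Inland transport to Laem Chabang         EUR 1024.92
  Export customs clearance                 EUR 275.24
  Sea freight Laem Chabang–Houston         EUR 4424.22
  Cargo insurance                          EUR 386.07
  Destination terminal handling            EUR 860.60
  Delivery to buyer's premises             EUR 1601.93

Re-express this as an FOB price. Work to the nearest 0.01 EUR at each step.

FOB price: EUR 125392.35

Not relevant to the conversion: export clearance, inland to port — on the seller under both DAP and FOB; already in the DAP price and stays in the FOB price.
From DAP to FOB, the seller no longer bears: freight, insurance, destination terminal, delivery.
FOB price = 132665.17 − 4424.22 − 386.07 − 860.60 − 1601.93 = 125392.35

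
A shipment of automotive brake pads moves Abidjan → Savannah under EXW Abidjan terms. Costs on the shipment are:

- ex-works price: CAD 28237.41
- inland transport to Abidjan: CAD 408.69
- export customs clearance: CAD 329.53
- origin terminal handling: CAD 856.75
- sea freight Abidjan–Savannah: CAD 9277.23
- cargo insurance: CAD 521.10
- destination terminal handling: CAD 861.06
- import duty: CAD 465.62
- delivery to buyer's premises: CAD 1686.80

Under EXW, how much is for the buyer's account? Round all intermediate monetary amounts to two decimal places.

Buyer's account: CAD 14406.78

EXW: the seller makes goods available at their premises; the buyer bears all onward costs.
Seller's account: goods 28237.41 = 28237.41
Buyer's account: inland to port 408.69 + export clearance 329.53 + origin terminal 856.75 + freight 9277.23 + insurance 521.10 + destination terminal 861.06 + duty 465.62 + delivery 1686.80 = 14406.78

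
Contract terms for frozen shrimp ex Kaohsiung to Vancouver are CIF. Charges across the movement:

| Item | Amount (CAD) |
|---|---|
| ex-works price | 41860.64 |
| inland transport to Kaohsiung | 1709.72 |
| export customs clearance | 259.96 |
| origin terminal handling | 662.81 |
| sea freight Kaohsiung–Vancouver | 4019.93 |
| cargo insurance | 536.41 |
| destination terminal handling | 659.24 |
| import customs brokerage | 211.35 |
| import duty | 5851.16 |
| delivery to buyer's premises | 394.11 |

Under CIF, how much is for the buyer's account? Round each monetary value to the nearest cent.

Buyer's account: CAD 7115.86

CIF: the seller pays costs through ocean freight and marine insurance to the destination port.
Seller's account: goods 41860.64 + inland to port 1709.72 + export clearance 259.96 + origin terminal 662.81 + freight 4019.93 + insurance 536.41 = 49049.47
Buyer's account: destination terminal 659.24 + brokerage 211.35 + duty 5851.16 + delivery 394.11 = 7115.86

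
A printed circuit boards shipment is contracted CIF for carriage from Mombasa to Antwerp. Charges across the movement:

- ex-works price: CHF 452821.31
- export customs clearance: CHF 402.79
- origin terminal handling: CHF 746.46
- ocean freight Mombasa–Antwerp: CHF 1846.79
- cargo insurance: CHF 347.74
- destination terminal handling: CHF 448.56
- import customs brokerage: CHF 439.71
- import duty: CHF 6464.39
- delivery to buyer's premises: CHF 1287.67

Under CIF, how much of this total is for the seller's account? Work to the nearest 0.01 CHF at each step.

Seller's account: CHF 456165.09

CIF: the seller pays costs through ocean freight and marine insurance to the destination port.
Seller's account: goods 452821.31 + export clearance 402.79 + origin terminal 746.46 + freight 1846.79 + insurance 347.74 = 456165.09
Buyer's account: destination terminal 448.56 + brokerage 439.71 + duty 6464.39 + delivery 1287.67 = 8640.33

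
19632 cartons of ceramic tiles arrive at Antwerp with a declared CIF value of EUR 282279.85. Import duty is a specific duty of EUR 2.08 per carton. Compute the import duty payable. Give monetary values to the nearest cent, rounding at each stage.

Import duty: EUR 40834.56

Import duty = 19632 × 2.08 = 40834.56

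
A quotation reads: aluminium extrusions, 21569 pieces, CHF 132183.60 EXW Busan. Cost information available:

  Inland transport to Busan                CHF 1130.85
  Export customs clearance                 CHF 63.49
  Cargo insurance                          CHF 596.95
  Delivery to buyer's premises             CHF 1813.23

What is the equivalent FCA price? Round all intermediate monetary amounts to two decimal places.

FCA price: CHF 133377.94

Not relevant to the conversion: delivery, insurance — on the buyer under both terms; not part of either seller's price.
From EXW to FCA, the seller additionally bears: inland to port, export clearance.
FCA price = 132183.60 + 1130.85 + 63.49 = 133377.94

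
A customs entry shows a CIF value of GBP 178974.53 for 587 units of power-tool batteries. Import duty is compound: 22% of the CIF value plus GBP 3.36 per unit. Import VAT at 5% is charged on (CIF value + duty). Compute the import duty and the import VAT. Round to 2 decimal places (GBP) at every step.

Import duty: GBP 41346.72; import VAT: GBP 11016.06

Ad valorem component: 178974.53 × 22% = 39374.40
Specific component: 587 × 3.36 = 1972.32
Import duty = 39374.40 + 1972.32 = 41346.72
VAT base = CIF + duty = 178974.53 + 41346.72 = 220321.25
Import VAT = 220321.25 × 5% = 11016.06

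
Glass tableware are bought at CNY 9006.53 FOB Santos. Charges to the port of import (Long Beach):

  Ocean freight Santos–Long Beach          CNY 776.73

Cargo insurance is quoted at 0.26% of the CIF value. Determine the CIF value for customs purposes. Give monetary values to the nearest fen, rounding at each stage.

CIF value: CNY 9808.76

Let C be the CIF value. C = FOB price + freight + 0.26% × C
C − 0.26% × C = 9006.53 + 776.73
0.9974 × C = 9783.26
C = 9783.26 / 0.9974 = 9808.76
Insurance premium = 0.26% × 9808.76 = 25.50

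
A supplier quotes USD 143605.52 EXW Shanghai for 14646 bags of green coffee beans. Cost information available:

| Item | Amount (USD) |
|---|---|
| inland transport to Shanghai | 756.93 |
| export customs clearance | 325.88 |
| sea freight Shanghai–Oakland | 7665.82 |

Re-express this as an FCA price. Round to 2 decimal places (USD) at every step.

FCA price: USD 144688.33

Not relevant to the conversion: freight — on the buyer under both terms; not part of either seller's price.
From EXW to FCA, the seller additionally bears: inland to port, export clearance.
FCA price = 143605.52 + 756.93 + 325.88 = 144688.33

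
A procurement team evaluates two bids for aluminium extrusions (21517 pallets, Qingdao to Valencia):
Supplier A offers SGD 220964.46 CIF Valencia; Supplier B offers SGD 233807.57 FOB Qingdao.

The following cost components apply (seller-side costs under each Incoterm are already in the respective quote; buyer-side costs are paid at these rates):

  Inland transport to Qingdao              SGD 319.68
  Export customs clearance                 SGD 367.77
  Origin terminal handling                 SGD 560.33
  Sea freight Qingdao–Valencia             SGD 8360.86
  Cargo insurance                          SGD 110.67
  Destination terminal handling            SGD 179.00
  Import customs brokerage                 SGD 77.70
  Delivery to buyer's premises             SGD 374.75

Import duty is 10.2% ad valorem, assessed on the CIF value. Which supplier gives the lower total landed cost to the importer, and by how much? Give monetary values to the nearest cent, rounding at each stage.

Supplier A is cheaper by SGD 23488.74

Supplier A (CIF):
The CIF price already equals the CIF value: 220964.46
Import duty = 220964.46 × 10.2% = 22538.37
Buyer bears (A): 179.00 + 77.70 + 374.75 = 631.45
Landed cost (A) = invoice 220964.46 + 631.45 + duty 22538.37 = 244134.28
Supplier B (FOB):
CIF value = FOB price + freight + insurance = 233807.57 + 8360.86 + 110.67 = 242279.10
Import duty = 242279.10 × 10.2% = 24712.47
Buyer bears (B): 8360.86 + 110.67 + 179.00 + 77.70 + 374.75 = 9102.98
Landed cost (B) = invoice 233807.57 + 9102.98 + duty 24712.47 = 267623.02
Difference = |244134.28 − 267623.02| = 23488.74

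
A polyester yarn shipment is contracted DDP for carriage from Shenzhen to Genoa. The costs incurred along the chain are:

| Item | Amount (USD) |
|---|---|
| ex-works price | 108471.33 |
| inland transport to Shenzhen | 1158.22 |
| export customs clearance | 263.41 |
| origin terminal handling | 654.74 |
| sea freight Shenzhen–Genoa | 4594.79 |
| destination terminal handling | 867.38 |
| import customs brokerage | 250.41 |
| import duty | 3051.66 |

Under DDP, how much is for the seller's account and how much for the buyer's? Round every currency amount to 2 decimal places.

Seller: USD 119311.94; buyer: USD 0.00

DDP: the seller bears all costs including import duty.
Seller's account: goods 108471.33 + inland to port 1158.22 + export clearance 263.41 + origin terminal 654.74 + freight 4594.79 + destination terminal 867.38 + brokerage 250.41 + duty 3051.66 = 119311.94
Buyer's account: 0.00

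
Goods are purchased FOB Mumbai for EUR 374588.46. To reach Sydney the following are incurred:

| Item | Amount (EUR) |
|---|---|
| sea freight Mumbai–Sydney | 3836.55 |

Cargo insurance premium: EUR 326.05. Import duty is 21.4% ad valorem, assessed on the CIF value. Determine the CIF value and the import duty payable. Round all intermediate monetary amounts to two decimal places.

CIF value: EUR 378751.06; import duty: EUR 81052.73

CIF = FOB price + freight + insurance
CIF = 374588.46 + 3836.55 + 326.05 = 378751.06
Import duty = 378751.06 × 21.4% = 81052.73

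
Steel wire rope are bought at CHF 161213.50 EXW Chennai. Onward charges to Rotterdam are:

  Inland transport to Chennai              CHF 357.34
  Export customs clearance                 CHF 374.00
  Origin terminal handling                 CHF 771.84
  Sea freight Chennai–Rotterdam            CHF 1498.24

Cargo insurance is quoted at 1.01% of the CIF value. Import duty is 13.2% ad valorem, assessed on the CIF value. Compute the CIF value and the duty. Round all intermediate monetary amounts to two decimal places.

Let C be the CIF value. C = EXW price + pre-shipment costs + freight + 1.01% × C
C − 1.01% × C = 161213.50 + 357.34 + 374.00 + 771.84 + 1498.24
0.9899 × C = 164214.92
C = 164214.92 / 0.9899 = 165890.41
Insurance premium = 1.01% × 165890.41 = 1675.49
Import duty = 165890.41 × 13.2% = 21897.53

CIF value: CHF 165890.41; import duty: CHF 21897.53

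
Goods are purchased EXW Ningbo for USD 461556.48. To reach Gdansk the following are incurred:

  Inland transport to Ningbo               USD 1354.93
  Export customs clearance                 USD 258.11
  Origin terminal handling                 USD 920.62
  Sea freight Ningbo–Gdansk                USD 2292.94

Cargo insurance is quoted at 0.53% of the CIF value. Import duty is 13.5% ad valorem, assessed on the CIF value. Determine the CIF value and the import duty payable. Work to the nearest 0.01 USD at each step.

CIF value: USD 468868.08; import duty: USD 63297.19

Let C be the CIF value. C = EXW price + pre-shipment costs + freight + 0.53% × C
C − 0.53% × C = 461556.48 + 1354.93 + 258.11 + 920.62 + 2292.94
0.9947 × C = 466383.08
C = 466383.08 / 0.9947 = 468868.08
Insurance premium = 0.53% × 468868.08 = 2485.00
Import duty = 468868.08 × 13.5% = 63297.19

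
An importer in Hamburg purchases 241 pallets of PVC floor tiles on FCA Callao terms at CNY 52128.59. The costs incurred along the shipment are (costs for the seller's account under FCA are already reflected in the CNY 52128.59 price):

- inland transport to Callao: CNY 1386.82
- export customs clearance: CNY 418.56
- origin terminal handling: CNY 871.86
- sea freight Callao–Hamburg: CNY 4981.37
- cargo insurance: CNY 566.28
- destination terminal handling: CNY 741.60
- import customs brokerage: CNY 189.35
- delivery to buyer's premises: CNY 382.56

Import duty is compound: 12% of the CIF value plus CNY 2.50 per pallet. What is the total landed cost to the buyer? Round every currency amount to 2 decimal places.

Total landed cost: CNY 67489.88

FCA: the seller delivers export-cleared goods to the carrier; the buyer bears costs from that point.
Already in the invoice (seller's account under FCA): inland to port, export clearance — exclude.
CIF value = FCA price + origin terminal + freight + insurance = 52128.59 + 871.86 + 4981.37 + 566.28 = 58548.10
Ad valorem component: 58548.10 × 12% = 7025.77
Specific component: 241 × 2.50 = 602.50
Import duty = 7025.77 + 602.50 = 7628.27
Buyer bears: origin terminal 871.86 + freight 4981.37 + insurance 566.28 + destination terminal 741.60 + brokerage 189.35 + delivery 382.56 + duty 7628.27 = 15361.29
Landed cost = invoice 52128.59 + 15361.29 = 67489.88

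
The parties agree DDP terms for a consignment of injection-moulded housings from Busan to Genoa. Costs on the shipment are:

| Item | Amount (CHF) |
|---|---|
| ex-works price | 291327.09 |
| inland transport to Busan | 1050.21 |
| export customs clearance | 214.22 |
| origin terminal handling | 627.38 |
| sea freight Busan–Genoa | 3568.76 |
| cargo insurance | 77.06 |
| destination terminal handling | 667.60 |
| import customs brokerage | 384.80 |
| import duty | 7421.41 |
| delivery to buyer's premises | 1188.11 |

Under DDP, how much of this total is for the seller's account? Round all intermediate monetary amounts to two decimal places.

DDP: the seller bears all costs including import duty.
Seller's account: goods 291327.09 + inland to port 1050.21 + export clearance 214.22 + origin terminal 627.38 + freight 3568.76 + insurance 77.06 + destination terminal 667.60 + brokerage 384.80 + duty 7421.41 + delivery 1188.11 = 306526.64
Buyer's account: 0.00

Seller's account: CHF 306526.64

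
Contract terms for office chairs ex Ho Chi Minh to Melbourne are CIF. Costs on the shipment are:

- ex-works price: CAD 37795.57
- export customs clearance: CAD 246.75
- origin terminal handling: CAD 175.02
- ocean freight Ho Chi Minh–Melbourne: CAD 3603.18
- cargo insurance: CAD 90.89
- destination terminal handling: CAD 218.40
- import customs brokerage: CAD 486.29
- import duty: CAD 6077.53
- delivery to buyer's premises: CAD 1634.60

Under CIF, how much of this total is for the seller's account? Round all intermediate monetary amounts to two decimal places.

CIF: the seller pays costs through ocean freight and marine insurance to the destination port.
Seller's account: goods 37795.57 + export clearance 246.75 + origin terminal 175.02 + freight 3603.18 + insurance 90.89 = 41911.41
Buyer's account: destination terminal 218.40 + brokerage 486.29 + duty 6077.53 + delivery 1634.60 = 8416.82

Seller's account: CAD 41911.41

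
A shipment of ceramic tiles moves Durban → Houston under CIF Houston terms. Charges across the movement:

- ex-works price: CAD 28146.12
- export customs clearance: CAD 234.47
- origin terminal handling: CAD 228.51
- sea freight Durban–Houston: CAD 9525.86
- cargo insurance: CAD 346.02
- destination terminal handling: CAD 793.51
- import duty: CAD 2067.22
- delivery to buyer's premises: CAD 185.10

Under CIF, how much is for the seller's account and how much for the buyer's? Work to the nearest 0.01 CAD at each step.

Seller: CAD 38480.98; buyer: CAD 3045.83

CIF: the seller pays costs through ocean freight and marine insurance to the destination port.
Seller's account: goods 28146.12 + export clearance 234.47 + origin terminal 228.51 + freight 9525.86 + insurance 346.02 = 38480.98
Buyer's account: destination terminal 793.51 + duty 2067.22 + delivery 185.10 = 3045.83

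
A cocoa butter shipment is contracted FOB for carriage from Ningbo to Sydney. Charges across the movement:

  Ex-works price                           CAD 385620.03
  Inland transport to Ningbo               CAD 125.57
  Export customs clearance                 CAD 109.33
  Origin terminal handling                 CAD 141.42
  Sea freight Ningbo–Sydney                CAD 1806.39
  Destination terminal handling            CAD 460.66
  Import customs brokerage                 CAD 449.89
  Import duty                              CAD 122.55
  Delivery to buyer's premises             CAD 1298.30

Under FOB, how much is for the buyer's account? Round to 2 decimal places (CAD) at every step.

Buyer's account: CAD 4137.79

FOB: the seller bears costs until goods are on board at the origin port; the buyer bears freight, insurance and all costs thereafter.
Seller's account: goods 385620.03 + inland to port 125.57 + export clearance 109.33 + origin terminal 141.42 = 385996.35
Buyer's account: freight 1806.39 + destination terminal 460.66 + brokerage 449.89 + duty 122.55 + delivery 1298.30 = 4137.79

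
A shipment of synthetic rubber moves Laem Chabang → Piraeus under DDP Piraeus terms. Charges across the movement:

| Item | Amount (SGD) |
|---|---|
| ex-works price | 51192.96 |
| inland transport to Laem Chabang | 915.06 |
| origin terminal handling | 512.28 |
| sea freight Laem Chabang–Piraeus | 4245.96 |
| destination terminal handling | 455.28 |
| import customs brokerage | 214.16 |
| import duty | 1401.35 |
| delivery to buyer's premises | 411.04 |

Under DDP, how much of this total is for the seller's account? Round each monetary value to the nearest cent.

DDP: the seller bears all costs including import duty.
Seller's account: goods 51192.96 + inland to port 915.06 + origin terminal 512.28 + freight 4245.96 + destination terminal 455.28 + brokerage 214.16 + duty 1401.35 + delivery 411.04 = 59348.09
Buyer's account: 0.00

Seller's account: SGD 59348.09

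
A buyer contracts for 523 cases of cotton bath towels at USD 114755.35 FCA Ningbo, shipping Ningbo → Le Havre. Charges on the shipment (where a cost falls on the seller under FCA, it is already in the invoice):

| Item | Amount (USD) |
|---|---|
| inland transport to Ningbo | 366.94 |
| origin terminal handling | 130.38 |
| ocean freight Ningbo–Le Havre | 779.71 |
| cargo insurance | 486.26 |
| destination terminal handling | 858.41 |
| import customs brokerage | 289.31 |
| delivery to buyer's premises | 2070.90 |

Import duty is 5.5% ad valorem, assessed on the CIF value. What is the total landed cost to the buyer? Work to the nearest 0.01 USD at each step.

FCA: the seller delivers export-cleared goods to the carrier; the buyer bears costs from that point.
Already in the invoice (seller's account under FCA): inland to port — exclude.
CIF value = FCA price + origin terminal + freight + insurance = 114755.35 + 130.38 + 779.71 + 486.26 = 116151.70
Import duty = 116151.70 × 5.5% = 6388.34
Buyer bears: origin terminal 130.38 + freight 779.71 + insurance 486.26 + destination terminal 858.41 + brokerage 289.31 + delivery 2070.90 + duty 6388.34 = 11003.31
Landed cost = invoice 114755.35 + 11003.31 = 125758.66

Total landed cost: USD 125758.66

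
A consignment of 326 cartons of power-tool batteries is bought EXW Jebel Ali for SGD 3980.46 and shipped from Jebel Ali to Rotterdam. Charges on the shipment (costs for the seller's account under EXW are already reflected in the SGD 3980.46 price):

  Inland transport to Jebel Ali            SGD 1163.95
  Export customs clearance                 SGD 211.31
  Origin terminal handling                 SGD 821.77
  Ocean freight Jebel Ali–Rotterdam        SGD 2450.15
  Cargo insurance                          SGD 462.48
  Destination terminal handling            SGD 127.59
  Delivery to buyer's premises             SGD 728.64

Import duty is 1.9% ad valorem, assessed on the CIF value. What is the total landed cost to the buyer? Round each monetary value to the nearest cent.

Total landed cost: SGD 10119.06

EXW: the seller makes goods available at their premises; the buyer bears all onward costs.
CIF value = EXW price + inland to port + export clearance + origin terminal + freight + insurance = 3980.46 + 1163.95 + 211.31 + 821.77 + 2450.15 + 462.48 = 9090.12
Import duty = 9090.12 × 1.9% = 172.71
Buyer bears: inland to port 1163.95 + export clearance 211.31 + origin terminal 821.77 + freight 2450.15 + insurance 462.48 + destination terminal 127.59 + delivery 728.64 + duty 172.71 = 6138.60
Landed cost = invoice 3980.46 + 6138.60 = 10119.06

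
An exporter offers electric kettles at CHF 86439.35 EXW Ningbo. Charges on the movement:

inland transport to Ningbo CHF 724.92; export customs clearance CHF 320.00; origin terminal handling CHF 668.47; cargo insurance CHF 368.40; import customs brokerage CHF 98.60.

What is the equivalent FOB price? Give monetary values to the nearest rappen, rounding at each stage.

Not relevant to the conversion: brokerage, insurance — on the buyer under both terms; not part of either seller's price.
From EXW to FOB, the seller additionally bears: inland to port, export clearance, origin terminal.
FOB price = 86439.35 + 724.92 + 320.00 + 668.47 = 88152.74

FOB price: CHF 88152.74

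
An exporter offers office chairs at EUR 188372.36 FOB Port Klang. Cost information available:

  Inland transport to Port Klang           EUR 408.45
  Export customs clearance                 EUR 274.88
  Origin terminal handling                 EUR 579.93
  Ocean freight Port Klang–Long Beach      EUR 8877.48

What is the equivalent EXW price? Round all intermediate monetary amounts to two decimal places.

Not relevant to the conversion: freight — on the buyer under both terms; not part of either seller's price.
From FOB to EXW, the seller no longer bears: inland to port, export clearance, origin terminal.
EXW price = 188372.36 − 408.45 − 274.88 − 579.93 = 187109.10

EXW price: EUR 187109.10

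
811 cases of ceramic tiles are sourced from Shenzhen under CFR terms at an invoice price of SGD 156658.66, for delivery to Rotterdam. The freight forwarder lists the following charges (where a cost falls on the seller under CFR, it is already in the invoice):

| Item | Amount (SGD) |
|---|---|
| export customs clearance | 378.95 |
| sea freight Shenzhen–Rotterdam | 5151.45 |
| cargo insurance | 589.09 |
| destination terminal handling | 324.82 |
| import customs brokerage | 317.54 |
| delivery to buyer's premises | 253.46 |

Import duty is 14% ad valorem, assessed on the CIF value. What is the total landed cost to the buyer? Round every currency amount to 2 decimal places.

Total landed cost: SGD 180158.26

CFR: the seller pays costs through ocean freight to the destination port, but not insurance.
Already in the invoice (seller's account under CFR): export clearance, freight — exclude.
CIF value = CFR price + insurance = 156658.66 + 589.09 = 157247.75
Import duty = 157247.75 × 14% = 22014.69
Buyer bears: insurance 589.09 + destination terminal 324.82 + brokerage 317.54 + delivery 253.46 + duty 22014.69 = 23499.60
Landed cost = invoice 156658.66 + 23499.60 = 180158.26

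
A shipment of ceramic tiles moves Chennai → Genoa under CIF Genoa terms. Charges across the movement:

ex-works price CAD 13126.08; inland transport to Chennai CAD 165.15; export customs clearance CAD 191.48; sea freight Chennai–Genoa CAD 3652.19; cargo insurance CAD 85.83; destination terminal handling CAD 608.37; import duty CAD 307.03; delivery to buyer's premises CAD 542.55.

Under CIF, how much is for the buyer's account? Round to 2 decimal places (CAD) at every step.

Buyer's account: CAD 1457.95

CIF: the seller pays costs through ocean freight and marine insurance to the destination port.
Seller's account: goods 13126.08 + inland to port 165.15 + export clearance 191.48 + freight 3652.19 + insurance 85.83 = 17220.73
Buyer's account: destination terminal 608.37 + duty 307.03 + delivery 542.55 = 1457.95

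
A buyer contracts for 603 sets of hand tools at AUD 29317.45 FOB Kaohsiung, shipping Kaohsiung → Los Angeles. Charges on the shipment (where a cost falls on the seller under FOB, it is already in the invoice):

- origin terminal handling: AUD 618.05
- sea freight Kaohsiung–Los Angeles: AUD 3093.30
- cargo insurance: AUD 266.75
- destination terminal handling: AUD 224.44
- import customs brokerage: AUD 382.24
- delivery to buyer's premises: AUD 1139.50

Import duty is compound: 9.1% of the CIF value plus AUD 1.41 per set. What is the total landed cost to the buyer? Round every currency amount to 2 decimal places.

FOB: the seller bears costs until goods are on board at the origin port; the buyer bears freight, insurance and all costs thereafter.
Already in the invoice (seller's account under FOB): origin terminal — exclude.
CIF value = FOB price + freight + insurance = 29317.45 + 3093.30 + 266.75 = 32677.50
Ad valorem component: 32677.50 × 9.1% = 2973.65
Specific component: 603 × 1.41 = 850.23
Import duty = 2973.65 + 850.23 = 3823.88
Buyer bears: freight 3093.30 + insurance 266.75 + destination terminal 224.44 + brokerage 382.24 + delivery 1139.50 + duty 3823.88 = 8930.11
Landed cost = invoice 29317.45 + 8930.11 = 38247.56

Total landed cost: AUD 38247.56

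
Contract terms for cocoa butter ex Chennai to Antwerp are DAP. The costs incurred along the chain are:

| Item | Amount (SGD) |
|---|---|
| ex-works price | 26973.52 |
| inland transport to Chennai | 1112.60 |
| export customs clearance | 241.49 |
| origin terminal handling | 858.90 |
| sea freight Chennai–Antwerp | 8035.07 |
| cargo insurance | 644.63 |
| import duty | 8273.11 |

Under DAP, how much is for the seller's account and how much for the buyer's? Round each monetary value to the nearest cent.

Seller: SGD 37866.21; buyer: SGD 8273.11

DAP: the seller bears all costs to the named destination except import duty and clearance.
Seller's account: goods 26973.52 + inland to port 1112.60 + export clearance 241.49 + origin terminal 858.90 + freight 8035.07 + insurance 644.63 = 37866.21
Buyer's account: duty 8273.11 = 8273.11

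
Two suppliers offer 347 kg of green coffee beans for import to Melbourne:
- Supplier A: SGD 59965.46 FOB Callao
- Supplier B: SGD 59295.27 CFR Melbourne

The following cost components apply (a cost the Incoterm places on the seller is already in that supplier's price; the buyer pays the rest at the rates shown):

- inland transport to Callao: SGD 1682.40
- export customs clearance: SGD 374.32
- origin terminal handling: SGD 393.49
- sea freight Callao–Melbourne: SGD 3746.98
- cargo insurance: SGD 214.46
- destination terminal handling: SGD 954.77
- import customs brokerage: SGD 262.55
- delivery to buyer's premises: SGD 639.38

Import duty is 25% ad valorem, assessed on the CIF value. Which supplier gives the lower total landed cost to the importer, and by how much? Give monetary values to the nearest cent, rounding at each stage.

Supplier A (FOB):
CIF value = FOB price + freight + insurance = 59965.46 + 3746.98 + 214.46 = 63926.90
Import duty = 63926.90 × 25% = 15981.73
Buyer bears (A): 3746.98 + 214.46 + 954.77 + 262.55 + 639.38 = 5818.14
Landed cost (A) = invoice 59965.46 + 5818.14 + duty 15981.73 = 81765.33
Supplier B (CFR):
CIF value = CFR price + insurance = 59295.27 + 214.46 = 59509.73
Import duty = 59509.73 × 25% = 14877.43
Buyer bears (B): 214.46 + 954.77 + 262.55 + 639.38 = 2071.16
Landed cost (B) = invoice 59295.27 + 2071.16 + duty 14877.43 = 76243.86
Difference = |81765.33 − 76243.86| = 5521.47

Supplier B is cheaper by SGD 5521.47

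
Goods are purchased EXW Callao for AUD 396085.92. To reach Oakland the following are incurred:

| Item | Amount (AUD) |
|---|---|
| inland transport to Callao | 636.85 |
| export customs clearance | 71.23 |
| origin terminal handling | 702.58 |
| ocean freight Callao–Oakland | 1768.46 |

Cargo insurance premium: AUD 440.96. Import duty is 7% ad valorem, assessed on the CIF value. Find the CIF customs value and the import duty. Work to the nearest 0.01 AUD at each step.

CIF = EXW price + pre-shipment costs + freight + insurance
CIF = 396085.92 + 636.85 + 71.23 + 702.58 + 1768.46 + 440.96 = 399706.00
Import duty = 399706.00 × 7% = 27979.42

CIF value: AUD 399706.00; import duty: AUD 27979.42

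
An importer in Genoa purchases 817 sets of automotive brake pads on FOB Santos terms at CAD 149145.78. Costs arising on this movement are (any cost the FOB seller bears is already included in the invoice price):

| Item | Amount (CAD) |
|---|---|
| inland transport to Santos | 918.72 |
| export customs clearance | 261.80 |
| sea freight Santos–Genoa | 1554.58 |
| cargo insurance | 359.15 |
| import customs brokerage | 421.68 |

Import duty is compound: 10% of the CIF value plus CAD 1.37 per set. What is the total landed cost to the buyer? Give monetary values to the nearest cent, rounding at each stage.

FOB: the seller bears costs until goods are on board at the origin port; the buyer bears freight, insurance and all costs thereafter.
Already in the invoice (seller's account under FOB): inland to port, export clearance — exclude.
CIF value = FOB price + freight + insurance = 149145.78 + 1554.58 + 359.15 = 151059.51
Ad valorem component: 151059.51 × 10% = 15105.95
Specific component: 817 × 1.37 = 1119.29
Import duty = 15105.95 + 1119.29 = 16225.24
Buyer bears: freight 1554.58 + insurance 359.15 + brokerage 421.68 + duty 16225.24 = 18560.65
Landed cost = invoice 149145.78 + 18560.65 = 167706.43

Total landed cost: CAD 167706.43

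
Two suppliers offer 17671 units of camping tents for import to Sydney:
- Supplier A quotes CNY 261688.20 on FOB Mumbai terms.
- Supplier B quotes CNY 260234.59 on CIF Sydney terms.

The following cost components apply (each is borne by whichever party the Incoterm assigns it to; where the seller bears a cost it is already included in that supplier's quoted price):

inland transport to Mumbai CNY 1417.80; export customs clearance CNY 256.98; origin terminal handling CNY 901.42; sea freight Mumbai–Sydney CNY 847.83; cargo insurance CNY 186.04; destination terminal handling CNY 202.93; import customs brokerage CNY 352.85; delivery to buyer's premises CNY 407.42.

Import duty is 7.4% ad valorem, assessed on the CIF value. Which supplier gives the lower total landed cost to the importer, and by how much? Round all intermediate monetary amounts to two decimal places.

Supplier B is cheaper by CNY 2671.55

Supplier A (FOB):
CIF value = FOB price + freight + insurance = 261688.20 + 847.83 + 186.04 = 262722.07
Import duty = 262722.07 × 7.4% = 19441.43
Buyer bears (A): 847.83 + 186.04 + 202.93 + 352.85 + 407.42 = 1997.07
Landed cost (A) = invoice 261688.20 + 1997.07 + duty 19441.43 = 283126.70
Supplier B (CIF):
The CIF price already equals the CIF value: 260234.59
Import duty = 260234.59 × 7.4% = 19257.36
Buyer bears (B): 202.93 + 352.85 + 407.42 = 963.20
Landed cost (B) = invoice 260234.59 + 963.20 + duty 19257.36 = 280455.15
Difference = |283126.70 − 280455.15| = 2671.55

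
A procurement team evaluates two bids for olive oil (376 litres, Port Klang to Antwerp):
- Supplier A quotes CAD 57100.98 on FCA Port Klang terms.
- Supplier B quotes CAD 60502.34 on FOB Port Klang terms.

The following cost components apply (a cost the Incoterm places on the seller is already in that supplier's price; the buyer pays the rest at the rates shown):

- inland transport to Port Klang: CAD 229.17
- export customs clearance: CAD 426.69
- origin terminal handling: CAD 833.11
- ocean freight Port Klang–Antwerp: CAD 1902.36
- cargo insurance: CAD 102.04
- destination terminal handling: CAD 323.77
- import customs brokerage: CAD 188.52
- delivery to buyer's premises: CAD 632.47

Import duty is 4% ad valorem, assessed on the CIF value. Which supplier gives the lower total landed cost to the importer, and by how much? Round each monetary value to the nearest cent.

Supplier A (FCA):
CIF value = FCA price + origin terminal + freight + insurance = 57100.98 + 833.11 + 1902.36 + 102.04 = 59938.49
Import duty = 59938.49 × 4% = 2397.54
Buyer bears (A): 833.11 + 1902.36 + 102.04 + 323.77 + 188.52 + 632.47 = 3982.27
Landed cost (A) = invoice 57100.98 + 3982.27 + duty 2397.54 = 63480.79
Supplier B (FOB):
CIF value = FOB price + freight + insurance = 60502.34 + 1902.36 + 102.04 = 62506.74
Import duty = 62506.74 × 4% = 2500.27
Buyer bears (B): 1902.36 + 102.04 + 323.77 + 188.52 + 632.47 = 3149.16
Landed cost (B) = invoice 60502.34 + 3149.16 + duty 2500.27 = 66151.77
Difference = |63480.79 − 66151.77| = 2670.98

Supplier A is cheaper by CAD 2670.98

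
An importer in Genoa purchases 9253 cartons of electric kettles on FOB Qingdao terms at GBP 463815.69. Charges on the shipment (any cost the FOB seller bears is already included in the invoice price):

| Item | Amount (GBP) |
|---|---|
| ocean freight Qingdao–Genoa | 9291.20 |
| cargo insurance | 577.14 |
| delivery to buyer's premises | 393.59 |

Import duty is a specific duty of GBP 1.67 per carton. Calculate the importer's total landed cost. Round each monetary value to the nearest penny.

FOB: the seller bears costs until goods are on board at the origin port; the buyer bears freight, insurance and all costs thereafter.
CIF value = FOB price + freight + insurance = 463815.69 + 9291.20 + 577.14 = 473684.03
Import duty = 9253 × 1.67 = 15452.51
Buyer bears: freight 9291.20 + insurance 577.14 + delivery 393.59 + duty 15452.51 = 25714.44
Landed cost = invoice 463815.69 + 25714.44 = 489530.13

Total landed cost: GBP 489530.13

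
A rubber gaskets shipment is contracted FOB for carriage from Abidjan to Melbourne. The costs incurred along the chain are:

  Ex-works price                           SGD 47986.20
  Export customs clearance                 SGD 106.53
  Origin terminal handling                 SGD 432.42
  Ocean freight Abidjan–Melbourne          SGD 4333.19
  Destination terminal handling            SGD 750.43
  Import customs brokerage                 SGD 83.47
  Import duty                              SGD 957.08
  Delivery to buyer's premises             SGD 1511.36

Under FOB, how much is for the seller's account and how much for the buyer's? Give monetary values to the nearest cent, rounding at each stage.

FOB: the seller bears costs until goods are on board at the origin port; the buyer bears freight, insurance and all costs thereafter.
Seller's account: goods 47986.20 + export clearance 106.53 + origin terminal 432.42 = 48525.15
Buyer's account: freight 4333.19 + destination terminal 750.43 + brokerage 83.47 + duty 957.08 + delivery 1511.36 = 7635.53

Seller: SGD 48525.15; buyer: SGD 7635.53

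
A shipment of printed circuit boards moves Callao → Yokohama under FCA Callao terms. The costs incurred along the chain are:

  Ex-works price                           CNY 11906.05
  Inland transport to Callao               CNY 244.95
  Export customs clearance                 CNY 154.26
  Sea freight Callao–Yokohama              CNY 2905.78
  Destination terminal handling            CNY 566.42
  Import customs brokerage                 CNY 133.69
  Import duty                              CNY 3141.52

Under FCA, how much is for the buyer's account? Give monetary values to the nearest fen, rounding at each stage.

FCA: the seller delivers export-cleared goods to the carrier; the buyer bears costs from that point.
Seller's account: goods 11906.05 + inland to port 244.95 + export clearance 154.26 = 12305.26
Buyer's account: freight 2905.78 + destination terminal 566.42 + brokerage 133.69 + duty 3141.52 = 6747.41

Buyer's account: CNY 6747.41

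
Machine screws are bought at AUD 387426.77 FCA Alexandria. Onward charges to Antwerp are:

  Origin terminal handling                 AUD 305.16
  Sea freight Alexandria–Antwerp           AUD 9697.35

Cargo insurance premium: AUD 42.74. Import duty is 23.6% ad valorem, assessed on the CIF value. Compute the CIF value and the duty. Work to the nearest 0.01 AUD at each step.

CIF value: AUD 397472.02; import duty: AUD 93803.40

CIF = FCA price + pre-shipment costs + freight + insurance
CIF = 387426.77 + 305.16 + 9697.35 + 42.74 = 397472.02
Import duty = 397472.02 × 23.6% = 93803.40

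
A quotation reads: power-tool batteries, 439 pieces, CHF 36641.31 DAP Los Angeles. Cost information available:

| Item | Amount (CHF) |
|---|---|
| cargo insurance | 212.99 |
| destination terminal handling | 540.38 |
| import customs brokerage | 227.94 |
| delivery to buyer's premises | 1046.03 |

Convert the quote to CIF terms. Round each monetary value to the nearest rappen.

Not relevant to the conversion: insurance — on the seller under both DAP and CIF; already in the DAP price and stays in the CIF price. brokerage — on the buyer under both terms; not part of either seller's price.
From DAP to CIF, the seller no longer bears: destination terminal, delivery.
CIF price = 36641.31 − 540.38 − 1046.03 = 35054.90

CIF price: CHF 35054.90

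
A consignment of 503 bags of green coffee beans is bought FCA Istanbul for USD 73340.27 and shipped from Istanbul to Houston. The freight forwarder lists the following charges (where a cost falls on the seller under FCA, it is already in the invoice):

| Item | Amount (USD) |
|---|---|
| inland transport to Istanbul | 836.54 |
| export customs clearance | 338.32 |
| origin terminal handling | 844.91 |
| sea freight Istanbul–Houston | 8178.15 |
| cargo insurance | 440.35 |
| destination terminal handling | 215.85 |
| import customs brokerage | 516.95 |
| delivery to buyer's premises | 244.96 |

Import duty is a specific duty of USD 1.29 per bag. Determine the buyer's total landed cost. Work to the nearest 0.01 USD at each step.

FCA: the seller delivers export-cleared goods to the carrier; the buyer bears costs from that point.
Already in the invoice (seller's account under FCA): inland to port, export clearance — exclude.
CIF value = FCA price + origin terminal + freight + insurance = 73340.27 + 844.91 + 8178.15 + 440.35 = 82803.68
Import duty = 503 × 1.29 = 648.87
Buyer bears: origin terminal 844.91 + freight 8178.15 + insurance 440.35 + destination terminal 215.85 + brokerage 516.95 + delivery 244.96 + duty 648.87 = 11090.04
Landed cost = invoice 73340.27 + 11090.04 = 84430.31

Total landed cost: USD 84430.31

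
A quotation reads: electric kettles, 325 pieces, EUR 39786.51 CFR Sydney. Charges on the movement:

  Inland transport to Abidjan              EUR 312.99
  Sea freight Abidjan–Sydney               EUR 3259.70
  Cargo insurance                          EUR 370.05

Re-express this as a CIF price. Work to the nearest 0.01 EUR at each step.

CIF price: EUR 40156.56

Not relevant to the conversion: freight, inland to port — on the seller under both CFR and CIF; already in the CFR price and stays in the CIF price.
From CFR to CIF, the seller additionally bears: insurance.
CIF price = 39786.51 + 370.05 = 40156.56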